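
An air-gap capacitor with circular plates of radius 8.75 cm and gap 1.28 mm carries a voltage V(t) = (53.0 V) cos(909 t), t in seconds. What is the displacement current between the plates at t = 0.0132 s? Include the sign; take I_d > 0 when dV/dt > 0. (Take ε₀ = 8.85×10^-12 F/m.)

dE/dt = (V₀ω/d)·−sin(ωt) with ωt = 11.9988 rad: (53.0)(909)(0.5376)/(1.28×10^-3) = 2.023×10^7 V/(m·s).
I_d = ε₀ A dE/dt = (8.85×10^-12)(0.02405)(2.023×10^7) = 4.31×10^-6 A.

4.31×10^-6 A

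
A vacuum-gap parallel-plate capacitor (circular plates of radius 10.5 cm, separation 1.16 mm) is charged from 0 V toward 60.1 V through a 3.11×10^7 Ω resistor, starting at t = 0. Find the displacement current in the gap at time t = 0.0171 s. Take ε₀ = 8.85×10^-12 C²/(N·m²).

With C = ε₀A/d = (8.85×10^-12)(0.03464)/(1.16×10^-3) = 2.643×10^-10 F, the time constant is τ = RC = 8.220×10^-3 s, so t/τ = 2.080 and e^(−t/τ) = 0.1249.
I_d = I_cond = (V₀/R) e^(−t/τ) = (1.932×10^-6)(0.1249) = 2.41×10^-7 A.

2.41×10^-7 A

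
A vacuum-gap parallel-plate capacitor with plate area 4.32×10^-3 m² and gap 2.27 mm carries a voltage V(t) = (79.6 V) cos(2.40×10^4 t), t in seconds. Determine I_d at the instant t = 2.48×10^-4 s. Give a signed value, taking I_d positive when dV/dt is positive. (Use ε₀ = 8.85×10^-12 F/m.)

C = ε₀A/d = (8.85×10^-12)(4.32×10^-3)/(2.27×10^-3) = 1.684×10^-11 F. dV/dt = V₀ω·−sin(ωt); at ωt = 5.952 rad this factor is 0.3252.
I_d = C dV/dt = (1.684×10^-11)(79.6)(2.40×10^4)(0.3252) = 1.05×10^-5 A.

1.05×10^-5 A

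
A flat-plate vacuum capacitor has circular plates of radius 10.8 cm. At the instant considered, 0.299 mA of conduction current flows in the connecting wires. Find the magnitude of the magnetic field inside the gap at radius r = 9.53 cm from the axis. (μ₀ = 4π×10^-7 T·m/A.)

By continuity the displacement current in the gap matches the conduction current: I_d = 2.99×10^-4 A.
For r < R the Ampère–Maxwell law gives B(2πr) = μ₀ I_d (r²/R²), so B = μ₀ I_d r/(2πR²) = (4π×10^-7)(2.99×10^-4)(0.0953)/(2π·0.108²) = 4.89×10^-10 T.

4.89×10^-10 T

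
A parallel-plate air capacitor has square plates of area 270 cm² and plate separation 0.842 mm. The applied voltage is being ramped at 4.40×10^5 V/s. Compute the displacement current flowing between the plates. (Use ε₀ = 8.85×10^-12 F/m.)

1.25×10^-4 A

C = ε₀A/d = (8.85×10^-12)(0.0270)/(8.42×10^-4) = 2.838×10^-10 F.
I_d = C dV/dt = (2.838×10^-10)(4.40×10^5) = 1.25×10^-4 A.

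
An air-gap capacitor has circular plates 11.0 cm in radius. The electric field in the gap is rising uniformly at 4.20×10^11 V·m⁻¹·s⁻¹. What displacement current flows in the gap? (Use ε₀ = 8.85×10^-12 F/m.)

I_d = ε₀ A (dE/dt) = (8.85×10^-12)(0.03801 m²)(4.20×10^11) = 0.141 A.

0.141 A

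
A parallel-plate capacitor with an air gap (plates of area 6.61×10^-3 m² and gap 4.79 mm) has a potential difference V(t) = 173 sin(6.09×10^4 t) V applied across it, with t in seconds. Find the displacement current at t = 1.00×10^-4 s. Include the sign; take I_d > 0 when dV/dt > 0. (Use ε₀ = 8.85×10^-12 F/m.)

dE/dt = (V₀ω/d)·cos(ωt) with ωt = 6.09 rad: (173)(6.09×10^4)(0.9814)/(4.79×10^-3) = 2.159×10^9 V/(m·s).
I_d = ε₀ A dE/dt = (8.85×10^-12)(6.61×10^-3)(2.159×10^9) = 1.26×10^-4 A.

1.26×10^-4 A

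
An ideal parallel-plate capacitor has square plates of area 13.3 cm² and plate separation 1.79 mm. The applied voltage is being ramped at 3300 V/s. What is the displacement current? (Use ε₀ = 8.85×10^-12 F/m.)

2.17×10^-8 A

C = ε₀A/d = (8.85×10^-12)(1.33×10^-3)/(1.79×10^-3) = 6.576×10^-12 F.
I_d = C dV/dt = (6.576×10^-12)(3300) = 2.17×10^-8 A.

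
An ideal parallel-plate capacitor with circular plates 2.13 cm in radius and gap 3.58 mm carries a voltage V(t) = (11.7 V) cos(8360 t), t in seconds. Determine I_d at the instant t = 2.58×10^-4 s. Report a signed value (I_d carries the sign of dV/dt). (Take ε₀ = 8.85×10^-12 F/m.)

-2.87×10^-7 A

C = ε₀A/d = (8.85×10^-12)(1.425×10^-3)/(3.58×10^-3) = 3.523×10^-12 F. dV/dt = V₀ω·−sin(ωt); at ωt = 2.15688 rad this factor is -0.8331.
I_d = C dV/dt = (3.523×10^-12)(11.7)(8360)(-0.8331) = -2.87×10^-7 A.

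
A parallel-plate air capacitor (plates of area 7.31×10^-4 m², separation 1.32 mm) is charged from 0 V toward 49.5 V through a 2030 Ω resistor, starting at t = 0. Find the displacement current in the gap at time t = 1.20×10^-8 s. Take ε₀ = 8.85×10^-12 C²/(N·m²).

7.30×10^-3 A

With C = ε₀A/d = (8.85×10^-12)(7.31×10^-4)/(1.32×10^-3) = 4.901×10^-12 F, the time constant is τ = RC = 9.949×10^-9 s, so t/τ = 1.206 and e^(−t/τ) = 0.2994.
I_d = I_cond = (V₀/R) e^(−t/τ) = (0.02438)(0.2994) = 7.30×10^-3 A.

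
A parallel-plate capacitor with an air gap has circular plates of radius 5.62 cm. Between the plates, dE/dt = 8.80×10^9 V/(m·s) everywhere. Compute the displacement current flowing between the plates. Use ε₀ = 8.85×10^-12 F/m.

7.73×10^-4 A

With a uniform field, Φ_E = EA, so I_d = ε₀ A dE/dt = 7.73×10^-4 A.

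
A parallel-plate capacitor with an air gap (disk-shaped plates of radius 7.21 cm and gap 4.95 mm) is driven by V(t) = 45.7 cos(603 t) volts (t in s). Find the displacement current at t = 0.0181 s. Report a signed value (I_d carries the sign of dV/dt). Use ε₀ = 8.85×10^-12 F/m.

dV/dt = (45.7)(603)·−sin(10.9143) = 2.747×10^4 V/s.
I_d = C dV/dt with C = ε₀A/d = (8.85×10^-12)(0.01633)/(4.95×10^-3) = 2.920×10^-11 F, so I_d = (2.920×10^-11)(2.747×10^4) = 8.02×10^-7 A.

8.02×10^-7 A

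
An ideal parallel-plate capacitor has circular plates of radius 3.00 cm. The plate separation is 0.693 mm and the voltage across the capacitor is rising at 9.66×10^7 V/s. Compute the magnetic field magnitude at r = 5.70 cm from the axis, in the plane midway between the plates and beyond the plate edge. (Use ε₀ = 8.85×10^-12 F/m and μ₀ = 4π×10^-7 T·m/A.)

1.22×10^-8 T

I_d = C dV/dt with C = ε₀πR²/d = 3.610×10^-11 F, so I_d = (3.610×10^-11)(9.66×10^7) = 3.487×10^-3 A.
For r ≥ R the full I_d is enclosed: B = μ₀ I_d/(2πr) = (4π×10^-7)(3.487×10^-3)/(2π·0.0570) = 1.22×10^-8 T.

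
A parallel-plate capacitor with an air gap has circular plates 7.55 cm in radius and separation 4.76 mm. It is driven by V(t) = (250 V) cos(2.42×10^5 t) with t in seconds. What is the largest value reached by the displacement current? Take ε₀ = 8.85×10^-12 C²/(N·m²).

2.01×10^-3 A

(dE/dt)_max = V₀ω/d = 1.271×10^10 V/(m·s); ω = 2.42×10^5 rad/s.
I_d,max = ε₀ A (dE/dt)_max = (8.85×10^-12)(0.01791)(1.271×10^10) = 2.01×10^-3 A.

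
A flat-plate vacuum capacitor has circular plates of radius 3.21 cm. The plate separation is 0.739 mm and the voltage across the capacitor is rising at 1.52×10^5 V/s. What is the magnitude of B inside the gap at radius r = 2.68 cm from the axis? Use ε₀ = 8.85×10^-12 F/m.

With E = V/d, dE/dt = 2.057×10^8 V/(m·s) and πR² = 3.237×10^-3 m², giving I_d = ε₀ πR² dE/dt = 5.893×10^-6 A.
An Ampèrian loop of radius r encloses a fraction (r/R)² of I_d. Then B·2πr = μ₀ I_d (r/R)², giving B = μ₀ I_d r/(2πR²) = 3.07×10^-11 T.

3.07×10^-11 T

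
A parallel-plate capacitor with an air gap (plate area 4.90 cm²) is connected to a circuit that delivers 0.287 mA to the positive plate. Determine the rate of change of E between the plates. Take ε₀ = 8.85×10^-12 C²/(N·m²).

Charge continuity gives I_d = I = 2.87×10^-4 A between the plates.
Then dE/dt = I_d/(ε₀A) = 6.62×10^10 V/(m·s).

6.62×10^10 V/(m·s)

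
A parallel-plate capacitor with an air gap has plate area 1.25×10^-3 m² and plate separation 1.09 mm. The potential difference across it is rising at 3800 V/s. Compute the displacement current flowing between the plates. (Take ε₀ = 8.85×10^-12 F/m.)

The displacement current equals the charging current C dV/dt. With C = ε₀A/d = (8.85×10^-12)(1.25×10^-3)/(1.09×10^-3) = 1.015×10^-11 F, I_d = (1.015×10^-11)(3800) = 3.86×10^-8 A.

3.86×10^-8 A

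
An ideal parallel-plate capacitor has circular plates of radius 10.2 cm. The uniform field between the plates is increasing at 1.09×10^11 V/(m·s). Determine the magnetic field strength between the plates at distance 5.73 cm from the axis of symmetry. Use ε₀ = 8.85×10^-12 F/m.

Through the whole plate area (πR² = 0.03269 m²), I_d = ε₀ πR² dE/dt = 0.03153 A.
∮B·dl = μ₀ I_d,enc with I_d,enc = I_d r²/R² = 9.950×10^-3 A; so B = μ₀ I_d,enc/(2πr) = 3.47×10^-8 T.

3.47×10^-8 T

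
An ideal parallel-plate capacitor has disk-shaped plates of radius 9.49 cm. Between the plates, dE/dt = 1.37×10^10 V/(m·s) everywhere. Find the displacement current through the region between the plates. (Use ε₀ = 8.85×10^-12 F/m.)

With a uniform field, Φ_E = EA, so I_d = ε₀ A dE/dt = 3.43×10^-3 A.

3.43×10^-3 A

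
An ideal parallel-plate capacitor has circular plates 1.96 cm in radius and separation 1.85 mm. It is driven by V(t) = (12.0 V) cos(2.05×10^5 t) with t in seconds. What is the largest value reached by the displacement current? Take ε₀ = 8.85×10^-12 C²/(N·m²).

1.42×10^-5 A

The displacement current equals the conduction current C dV/dt, which peaks at C V₀ ω.
With C = ε₀A/d = (8.85×10^-12)(1.207×10^-3)/(1.85×10^-3) = 5.774×10^-12 F and ω = 2.05×10^5 rad/s, I_d,max = (5.774×10^-12)(12.0)(2.05×10^5) = 1.42×10^-5 A.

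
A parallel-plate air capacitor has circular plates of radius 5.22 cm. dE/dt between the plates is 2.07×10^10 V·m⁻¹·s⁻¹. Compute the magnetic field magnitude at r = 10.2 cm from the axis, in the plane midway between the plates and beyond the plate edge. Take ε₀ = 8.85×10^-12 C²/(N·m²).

3.07×10^-9 T

I_d = ε₀ dΦ_E/dt = ε₀ πR² (dE/dt) = (8.85×10^-12)(8.560×10^-3)(2.07×10^10) = 1.568×10^-3 A through the full plate area.
Outside the plates the loop encloses all of I_d, so B·2πr = μ₀ I_d and B = 3.07×10^-9 T.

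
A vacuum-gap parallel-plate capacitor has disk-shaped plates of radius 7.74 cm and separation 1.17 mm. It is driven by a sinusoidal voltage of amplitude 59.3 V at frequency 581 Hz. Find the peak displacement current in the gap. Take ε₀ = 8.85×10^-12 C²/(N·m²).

C = ε₀A/d = (8.85×10^-12)(0.01882)/(1.17×10^-3) = 1.424×10^-10 F; ω = 2πf = 3651 rad/s.
I_d = C dV/dt, so |I_d|_max = C V₀ ω = (1.424×10^-10)(59.3)(3651) = 3.08×10^-5 A.

3.08×10^-5 A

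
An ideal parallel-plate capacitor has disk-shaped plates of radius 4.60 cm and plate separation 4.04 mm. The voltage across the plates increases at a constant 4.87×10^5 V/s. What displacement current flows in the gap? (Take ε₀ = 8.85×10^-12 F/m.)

The field between the plates is E = V/d, so dE/dt = (4.87×10^5)/(4.04×10^-3 m) = 1.205×10^8 V/(m·s).
I_d = ε₀ A (dE/dt) = (8.85×10^-12)(6.648×10^-3)(1.205×10^8) = 7.09×10^-6 A.

7.09×10^-6 A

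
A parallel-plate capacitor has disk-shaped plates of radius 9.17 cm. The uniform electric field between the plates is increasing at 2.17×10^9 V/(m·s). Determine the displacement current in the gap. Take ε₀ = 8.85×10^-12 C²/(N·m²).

5.07×10^-4 A

With a uniform field, Φ_E = EA, so I_d = ε₀ A dE/dt = 5.07×10^-4 A.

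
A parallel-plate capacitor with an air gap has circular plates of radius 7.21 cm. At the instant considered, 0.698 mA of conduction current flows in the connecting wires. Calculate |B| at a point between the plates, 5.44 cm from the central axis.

Between the plates the displacement current equals the wire current: I_d = 0.698 mA = 6.98×10^-4 A.
∮B·dl = μ₀ I_d,enc with I_d,enc = I_d r²/R² = 3.974×10^-4 A; so B = μ₀ I_d,enc/(2πr) = 1.46×10^-9 T.

1.46×10^-9 T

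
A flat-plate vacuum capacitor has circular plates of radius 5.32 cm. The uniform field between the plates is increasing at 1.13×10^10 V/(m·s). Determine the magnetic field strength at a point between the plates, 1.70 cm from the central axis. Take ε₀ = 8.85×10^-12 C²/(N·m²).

Total displacement current: I_d = ε₀(πR²)(dE/dt) = (8.85×10^-12)(8.891×10^-3)(1.13×10^10) = 8.891×10^-4 A.
An Ampèrian loop of radius r encloses a fraction (r/R)² of I_d. Then B·2πr = μ₀ I_d (r/R)², giving B = μ₀ I_d r/(2πR²) = 1.07×10^-9 T.

1.07×10^-9 T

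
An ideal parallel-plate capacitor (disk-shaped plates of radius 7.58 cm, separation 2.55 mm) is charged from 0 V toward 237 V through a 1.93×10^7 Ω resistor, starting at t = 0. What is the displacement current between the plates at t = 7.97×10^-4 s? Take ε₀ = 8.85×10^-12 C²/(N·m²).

With C = ε₀A/d = (8.85×10^-12)(0.01805)/(2.55×10^-3) = 6.264×10^-11 F, the time constant is τ = RC = 1.209×10^-3 s, so t/τ = 0.6592 and e^(−t/τ) = 0.5173.
I_d = I_cond = (V₀/R) e^(−t/τ) = (1.228×10^-5)(0.5173) = 6.35×10^-6 A.

6.35×10^-6 A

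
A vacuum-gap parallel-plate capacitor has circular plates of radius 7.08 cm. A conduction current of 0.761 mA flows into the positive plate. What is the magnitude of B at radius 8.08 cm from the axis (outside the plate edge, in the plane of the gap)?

Between the plates the displacement current equals the wire current: I_d = 0.761 mA = 7.61×10^-4 A.
With r > R the enclosed displacement current is the full I_d; B = μ₀ I_d / (2πr) = 1.88×10^-9 T.

1.88×10^-9 T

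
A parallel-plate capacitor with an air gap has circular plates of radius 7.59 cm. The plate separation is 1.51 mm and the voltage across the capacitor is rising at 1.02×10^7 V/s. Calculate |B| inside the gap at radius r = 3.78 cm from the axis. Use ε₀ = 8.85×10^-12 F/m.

dE/dt = (dV/dt)/d = 6.755×10^9 V/(m·s); I_d = ε₀(πR²)(dE/dt) = (8.85×10^-12)(0.01810)(6.755×10^9) = 1.082×10^-3 A.
∮B·dl = μ₀ I_d,enc with I_d,enc = I_d r²/R² = 2.684×10^-4 A; so B = μ₀ I_d,enc/(2πr) = 1.42×10^-9 T.

1.42×10^-9 T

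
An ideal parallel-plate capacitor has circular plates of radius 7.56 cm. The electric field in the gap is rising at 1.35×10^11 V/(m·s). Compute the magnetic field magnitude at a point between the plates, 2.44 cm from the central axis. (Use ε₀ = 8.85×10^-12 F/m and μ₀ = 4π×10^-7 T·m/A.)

I_d = ε₀ dΦ_E/dt = ε₀ πR² (dE/dt) = (8.85×10^-12)(0.01796)(1.35×10^11) = 0.02146 A through the full plate area.
For r < R the Ampère–Maxwell law gives B(2πr) = μ₀ I_d (r²/R²), so B = μ₀ I_d r/(2πR²) = (4π×10^-7)(0.02146)(0.0244)/(2π·0.0756²) = 1.83×10^-8 T.

1.83×10^-8 T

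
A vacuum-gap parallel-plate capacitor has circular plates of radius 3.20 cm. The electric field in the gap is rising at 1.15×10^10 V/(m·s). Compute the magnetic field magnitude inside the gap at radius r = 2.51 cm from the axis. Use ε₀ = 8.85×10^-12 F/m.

Total displacement current: I_d = ε₀(πR²)(dE/dt) = (8.85×10^-12)(3.217×10^-3)(1.15×10^10) = 3.274×10^-4 A.
For r < R the Ampère–Maxwell law gives B(2πr) = μ₀ I_d (r²/R²), so B = μ₀ I_d r/(2πR²) = (4π×10^-7)(3.274×10^-4)(0.0251)/(2π·0.0320²) = 1.61×10^-9 T.

1.61×10^-9 T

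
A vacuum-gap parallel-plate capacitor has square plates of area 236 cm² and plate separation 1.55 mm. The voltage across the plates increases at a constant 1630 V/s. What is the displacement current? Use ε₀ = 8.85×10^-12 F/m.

2.20×10^-7 A

E = V/d so dE/dt = (dV/dt)/d = 1.052×10^6 V/(m·s), and I_d = ε₀ A dE/dt = (8.85×10^-12)(0.0236)(1.052×10^6) = 2.20×10^-7 A.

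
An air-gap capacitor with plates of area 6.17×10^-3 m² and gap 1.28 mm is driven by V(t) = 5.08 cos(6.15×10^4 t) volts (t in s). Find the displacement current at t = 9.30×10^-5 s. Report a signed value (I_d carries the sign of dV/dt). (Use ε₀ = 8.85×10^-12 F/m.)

7.12×10^-6 A

C = ε₀A/d = (8.85×10^-12)(6.17×10^-3)/(1.28×10^-3) = 4.266×10^-11 F. dV/dt = V₀ω·−sin(ωt); at ωt = 5.7195 rad this factor is 0.5343.
I_d = C dV/dt = (4.266×10^-11)(5.08)(6.15×10^4)(0.5343) = 7.12×10^-6 A.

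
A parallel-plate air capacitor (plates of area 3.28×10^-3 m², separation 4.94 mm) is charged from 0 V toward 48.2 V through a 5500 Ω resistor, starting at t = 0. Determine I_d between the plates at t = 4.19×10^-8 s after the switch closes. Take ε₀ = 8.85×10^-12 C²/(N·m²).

2.40×10^-3 A

With C = ε₀A/d = (8.85×10^-12)(3.28×10^-3)/(4.94×10^-3) = 5.876×10^-12 F, the time constant is τ = RC = 3.232×10^-8 s, so t/τ = 1.296 and e^(−t/τ) = 0.2736.
I_d = I_cond = (V₀/R) e^(−t/τ) = (8.764×10^-3)(0.2736) = 2.40×10^-3 A.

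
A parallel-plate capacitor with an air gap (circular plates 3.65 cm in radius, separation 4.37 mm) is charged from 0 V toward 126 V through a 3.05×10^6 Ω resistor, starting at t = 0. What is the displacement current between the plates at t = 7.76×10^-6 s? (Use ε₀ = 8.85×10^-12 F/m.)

3.06×10^-5 A

C = ε₀A/d = (8.85×10^-12)(4.185×10^-3)/(4.37×10^-3) = 8.475×10^-12 F and τ = RC = 2.585×10^-5 s. I_d in the gap equals the RC charging current.
I_d(t) = (V₀/R) e^(−t/τ) = 4.131×10^-5 · e^(−0.3002) = 3.06×10^-5 A.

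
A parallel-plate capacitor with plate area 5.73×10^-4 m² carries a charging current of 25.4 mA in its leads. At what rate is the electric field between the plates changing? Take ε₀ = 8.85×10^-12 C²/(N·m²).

5.01×10^12 V/(m·s)

The displacement current between the plates equals the conduction current, I_d = 25.4 mA.
Then dE/dt = I_d/(ε₀A) = 5.01×10^12 V/(m·s).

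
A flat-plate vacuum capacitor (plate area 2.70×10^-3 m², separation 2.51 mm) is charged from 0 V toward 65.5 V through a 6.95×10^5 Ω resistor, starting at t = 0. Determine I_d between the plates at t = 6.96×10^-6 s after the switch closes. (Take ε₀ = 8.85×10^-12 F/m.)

C = ε₀A/d = (8.85×10^-12)(2.70×10^-3)/(2.51×10^-3) = 9.520×10^-12 F and τ = RC = 6.616×10^-6 s. I_d in the gap equals the RC charging current.
I_d(t) = (V₀/R) e^(−t/τ) = 9.424×10^-5 · e^(−1.052) = 3.29×10^-5 A.

3.29×10^-5 A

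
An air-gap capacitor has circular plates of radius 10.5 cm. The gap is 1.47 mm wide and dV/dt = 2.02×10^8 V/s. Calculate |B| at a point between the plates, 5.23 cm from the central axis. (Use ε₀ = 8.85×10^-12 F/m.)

I_d = C dV/dt with C = ε₀πR²/d = 2.085×10^-10 F, so I_d = (2.085×10^-10)(2.02×10^8) = 0.04212 A.
For r < R the Ampère–Maxwell law gives B(2πr) = μ₀ I_d (r²/R²), so B = μ₀ I_d r/(2πR²) = (4π×10^-7)(0.04212)(0.0523)/(2π·0.105²) = 4.00×10^-8 T.

4.00×10^-8 T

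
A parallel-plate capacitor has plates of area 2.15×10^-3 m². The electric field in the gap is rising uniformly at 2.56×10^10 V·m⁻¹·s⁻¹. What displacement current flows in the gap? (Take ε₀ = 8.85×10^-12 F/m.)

4.87×10^-4 A

With a uniform field, Φ_E = EA, so I_d = ε₀ A dE/dt = 4.87×10^-4 A.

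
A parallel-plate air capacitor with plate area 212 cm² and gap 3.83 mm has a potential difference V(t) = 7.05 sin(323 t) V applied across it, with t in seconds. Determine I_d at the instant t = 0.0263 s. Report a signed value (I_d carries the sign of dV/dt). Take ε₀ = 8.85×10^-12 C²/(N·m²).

dV/dt = (7.05)(323)·cos(8.4949) = -1362 V/s.
I_d = C dV/dt with C = ε₀A/d = (8.85×10^-12)(0.0212)/(3.83×10^-3) = 4.899×10^-11 F, so I_d = (4.899×10^-11)(-1362) = -6.67×10^-8 A.

-6.67×10^-8 A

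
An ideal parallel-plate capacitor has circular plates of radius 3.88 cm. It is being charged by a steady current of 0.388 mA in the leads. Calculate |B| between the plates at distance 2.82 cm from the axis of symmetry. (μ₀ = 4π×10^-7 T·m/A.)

1.45×10^-9 T

Between the plates the displacement current equals the wire current: I_d = 0.388 mA = 3.88×10^-4 A.
For r < R the Ampère–Maxwell law gives B(2πr) = μ₀ I_d (r²/R²), so B = μ₀ I_d r/(2πR²) = (4π×10^-7)(3.88×10^-4)(0.0282)/(2π·0.0388²) = 1.45×10^-9 T.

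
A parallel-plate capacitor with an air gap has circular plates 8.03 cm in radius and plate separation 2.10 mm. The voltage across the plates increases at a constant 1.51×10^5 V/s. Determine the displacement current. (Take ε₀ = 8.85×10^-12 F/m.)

1.29×10^-5 A

The field between the plates is E = V/d, so dE/dt = (1.51×10^5)/(2.10×10^-3 m) = 7.190×10^7 V/(m·s).
I_d = ε₀ A (dE/dt) = (8.85×10^-12)(0.02026)(7.190×10^7) = 1.29×10^-5 A.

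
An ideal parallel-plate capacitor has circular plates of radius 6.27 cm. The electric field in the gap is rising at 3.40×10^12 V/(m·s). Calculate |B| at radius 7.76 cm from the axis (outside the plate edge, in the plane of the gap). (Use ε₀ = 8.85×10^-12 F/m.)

I_d = ε₀ dΦ_E/dt = ε₀ πR² (dE/dt) = (8.85×10^-12)(0.01235)(3.40×10^12) = 0.3716 A through the full plate area.
Outside the plates the loop encloses all of I_d, so B·2πr = μ₀ I_d and B = 9.58×10^-7 T.

9.58×10^-7 T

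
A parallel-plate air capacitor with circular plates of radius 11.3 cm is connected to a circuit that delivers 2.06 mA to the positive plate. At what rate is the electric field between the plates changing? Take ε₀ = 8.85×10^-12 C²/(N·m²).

By continuity, I_d in the gap equals the 2.06 mA flowing in the wire.
Since I_d = ε₀ A dE/dt, dE/dt = I_d/(ε₀A) = (2.06×10^-3)/((8.85×10^-12)(0.04011)) = 5.80×10^9 V/(m·s).

5.80×10^9 V/(m·s)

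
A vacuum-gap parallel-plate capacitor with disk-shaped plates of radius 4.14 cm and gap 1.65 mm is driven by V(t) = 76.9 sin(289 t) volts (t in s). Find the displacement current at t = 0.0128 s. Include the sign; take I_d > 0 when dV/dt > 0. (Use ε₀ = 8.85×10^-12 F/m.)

dE/dt = (V₀ω/d)·cos(ωt) with ωt = 3.6992 rad: (76.9)(289)(-0.8485)/(1.65×10^-3) = -1.143×10^7 V/(m·s).
I_d = ε₀ A dE/dt = (8.85×10^-12)(5.385×10^-3)(-1.143×10^7) = -5.45×10^-7 A.

-5.45×10^-7 A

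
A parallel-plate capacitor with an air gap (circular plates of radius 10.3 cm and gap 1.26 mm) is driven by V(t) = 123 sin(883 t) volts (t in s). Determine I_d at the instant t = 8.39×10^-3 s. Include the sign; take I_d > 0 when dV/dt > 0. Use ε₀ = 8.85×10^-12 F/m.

C = ε₀A/d = (8.85×10^-12)(0.03333)/(1.26×10^-3) = 2.341×10^-10 F. dV/dt = V₀ω·cos(ωt); at ωt = 7.40837 rad this factor is 0.4310.
I_d = C dV/dt = (2.341×10^-10)(123)(883)(0.4310) = 1.10×10^-5 A.

1.10×10^-5 A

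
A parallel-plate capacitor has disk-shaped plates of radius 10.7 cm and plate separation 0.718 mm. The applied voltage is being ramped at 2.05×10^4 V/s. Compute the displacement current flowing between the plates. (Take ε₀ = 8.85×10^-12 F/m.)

E = V/d so dE/dt = (dV/dt)/d = 2.855×10^7 V/(m·s), and I_d = ε₀ A dE/dt = (8.85×10^-12)(0.03597)(2.855×10^7) = 9.09×10^-6 A.

9.09×10^-6 A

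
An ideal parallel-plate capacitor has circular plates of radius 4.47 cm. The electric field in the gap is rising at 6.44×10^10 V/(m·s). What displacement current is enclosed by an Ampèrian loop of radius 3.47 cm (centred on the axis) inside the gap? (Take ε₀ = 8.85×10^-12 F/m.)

I_d = ε₀ dΦ_E/dt = ε₀ πR² (dE/dt) = (8.85×10^-12)(6.277×10^-3)(6.44×10^10) = 3.578×10^-3 A through the full plate area.
Since J_d is uniform, the enclosed fraction is (r/R)² = 0.6026, giving I_d,enc = 2.16×10^-3 A.

2.16×10^-3 A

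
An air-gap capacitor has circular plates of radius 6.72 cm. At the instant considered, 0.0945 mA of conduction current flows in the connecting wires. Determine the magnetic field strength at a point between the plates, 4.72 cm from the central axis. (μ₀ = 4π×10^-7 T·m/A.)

1.98×10^-10 T

By continuity the displacement current in the gap matches the conduction current: I_d = 9.45×10^-5 A.
For r < R the Ampère–Maxwell law gives B(2πr) = μ₀ I_d (r²/R²), so B = μ₀ I_d r/(2πR²) = (4π×10^-7)(9.45×10^-5)(0.0472)/(2π·0.0672²) = 1.98×10^-10 T.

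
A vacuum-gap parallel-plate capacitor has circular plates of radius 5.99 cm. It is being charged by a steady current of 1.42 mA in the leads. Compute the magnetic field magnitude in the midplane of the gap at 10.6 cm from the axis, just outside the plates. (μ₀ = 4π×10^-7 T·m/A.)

2.68×10^-9 T

No conduction current crosses the gap, so I_d there equals the 1.42×10^-3 A in the leads.
With r > R the enclosed displacement current is the full I_d; B = μ₀ I_d / (2πr) = 2.68×10^-9 T.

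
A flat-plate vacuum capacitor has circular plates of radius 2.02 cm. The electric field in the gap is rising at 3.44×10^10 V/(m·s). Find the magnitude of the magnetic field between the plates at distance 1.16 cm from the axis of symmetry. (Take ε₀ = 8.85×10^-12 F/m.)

2.22×10^-9 T

Through the whole plate area (πR² = 1.282×10^-3 m²), I_d = ε₀ πR² dE/dt = 3.903×10^-4 A.
For r < R the Ampère–Maxwell law gives B(2πr) = μ₀ I_d (r²/R²), so B = μ₀ I_d r/(2πR²) = (4π×10^-7)(3.903×10^-4)(0.0116)/(2π·0.0202²) = 2.22×10^-9 T.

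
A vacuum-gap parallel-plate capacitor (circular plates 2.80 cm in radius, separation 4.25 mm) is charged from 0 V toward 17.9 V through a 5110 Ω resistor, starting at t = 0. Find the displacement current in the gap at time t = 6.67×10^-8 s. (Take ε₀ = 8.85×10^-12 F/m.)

C = ε₀A/d = (8.85×10^-12)(2.463×10^-3)/(4.25×10^-3) = 5.129×10^-12 F, so τ = RC = 2.621×10^-8 s.
The conduction current is I(t) = (V₀/R) e^(−t/τ), and the displacement current between the plates equals it.
t/τ = 2.545; I_d = (17.9/5110) · e^(−2.545) = (3.503×10^-3)(0.07847) = 2.75×10^-4 A.

2.75×10^-4 A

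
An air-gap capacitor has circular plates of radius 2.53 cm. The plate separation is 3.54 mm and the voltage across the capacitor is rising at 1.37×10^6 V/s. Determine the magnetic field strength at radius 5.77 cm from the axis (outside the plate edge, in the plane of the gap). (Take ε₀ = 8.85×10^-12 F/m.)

dE/dt = (dV/dt)/d = 3.870×10^8 V/(m·s); I_d = ε₀(πR²)(dE/dt) = (8.85×10^-12)(2.011×10^-3)(3.870×10^8) = 6.888×10^-6 A.
Outside the plates the loop encloses all of I_d, so B·2πr = μ₀ I_d and B = 2.39×10^-11 T.

2.39×10^-11 T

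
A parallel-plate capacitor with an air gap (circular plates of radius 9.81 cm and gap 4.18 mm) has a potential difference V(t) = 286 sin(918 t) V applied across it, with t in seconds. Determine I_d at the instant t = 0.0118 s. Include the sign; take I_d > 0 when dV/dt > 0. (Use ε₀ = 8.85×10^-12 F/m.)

dE/dt = (V₀ω/d)·cos(ωt) with ωt = 10.8324 rad: (286)(918)(-0.1625)/(4.18×10^-3) = -1.021×10^7 V/(m·s).
I_d = ε₀ A dE/dt = (8.85×10^-12)(0.03023)(-1.021×10^7) = -2.73×10^-6 A.

-2.73×10^-6 A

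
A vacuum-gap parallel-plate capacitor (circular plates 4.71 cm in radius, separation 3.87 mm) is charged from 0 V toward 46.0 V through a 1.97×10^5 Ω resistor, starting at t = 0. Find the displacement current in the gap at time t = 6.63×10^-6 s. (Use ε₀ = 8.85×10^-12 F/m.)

2.83×10^-5 A

C = ε₀A/d = (8.85×10^-12)(6.969×10^-3)/(3.87×10^-3) = 1.594×10^-11 F and τ = RC = 3.140×10^-6 s. I_d in the gap equals the RC charging current.
I_d(t) = (V₀/R) e^(−t/τ) = 2.335×10^-4 · e^(−2.111) = 2.83×10^-5 A.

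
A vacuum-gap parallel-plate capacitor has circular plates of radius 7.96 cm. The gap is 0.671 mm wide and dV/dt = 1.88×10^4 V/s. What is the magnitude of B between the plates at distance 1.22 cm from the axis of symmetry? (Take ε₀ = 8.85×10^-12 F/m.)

dE/dt = (dV/dt)/d = 2.802×10^7 V/(m·s); I_d = ε₀(πR²)(dE/dt) = (8.85×10^-12)(0.01991)(2.802×10^7) = 4.937×10^-6 A.
∮B·dl = μ₀ I_d,enc with I_d,enc = I_d r²/R² = 1.160×10^-7 A; so B = μ₀ I_d,enc/(2πr) = 1.90×10^-12 T.

1.90×10^-12 T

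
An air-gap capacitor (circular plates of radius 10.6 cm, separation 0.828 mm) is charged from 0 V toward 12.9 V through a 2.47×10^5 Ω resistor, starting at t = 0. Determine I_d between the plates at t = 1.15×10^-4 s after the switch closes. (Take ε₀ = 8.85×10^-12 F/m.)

1.52×10^-5 A

C = ε₀A/d = (8.85×10^-12)(0.03530)/(8.28×10^-4) = 3.773×10^-10 F and τ = RC = 9.319×10^-5 s. I_d in the gap equals the RC charging current.
I_d(t) = (V₀/R) e^(−t/τ) = 5.223×10^-5 · e^(−1.234) = 1.52×10^-5 A.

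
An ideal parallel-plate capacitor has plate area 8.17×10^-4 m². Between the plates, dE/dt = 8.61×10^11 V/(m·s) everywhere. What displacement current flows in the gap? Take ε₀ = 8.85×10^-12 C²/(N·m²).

6.23×10^-3 A

With a uniform field, Φ_E = EA, so I_d = ε₀ A dE/dt = 6.23×10^-3 A.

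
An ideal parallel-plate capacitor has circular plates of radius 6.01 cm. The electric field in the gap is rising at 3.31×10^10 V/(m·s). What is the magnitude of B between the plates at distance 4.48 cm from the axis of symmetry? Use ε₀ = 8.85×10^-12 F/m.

I_d = ε₀ dΦ_E/dt = ε₀ πR² (dE/dt) = (8.85×10^-12)(0.01135)(3.31×10^10) = 3.325×10^-3 A through the full plate area.
∮B·dl = μ₀ I_d,enc with I_d,enc = I_d r²/R² = 1.848×10^-3 A; so B = μ₀ I_d,enc/(2πr) = 8.25×10^-9 T.

8.25×10^-9 T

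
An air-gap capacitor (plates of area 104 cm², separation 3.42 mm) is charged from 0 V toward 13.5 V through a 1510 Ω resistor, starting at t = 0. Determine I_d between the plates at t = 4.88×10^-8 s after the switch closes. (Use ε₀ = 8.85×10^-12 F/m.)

C = ε₀A/d = (8.85×10^-12)(0.0104)/(3.42×10^-3) = 2.691×10^-11 F, so τ = RC = 4.063×10^-8 s.
The conduction current is I(t) = (V₀/R) e^(−t/τ), and the displacement current between the plates equals it.
t/τ = 1.201; I_d = (13.5/1510) · e^(−1.201) = (8.940×10^-3)(0.3009) = 2.69×10^-3 A.

2.69×10^-3 A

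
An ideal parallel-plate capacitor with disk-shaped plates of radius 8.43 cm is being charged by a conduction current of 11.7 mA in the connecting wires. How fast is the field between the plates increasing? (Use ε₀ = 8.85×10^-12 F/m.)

5.92×10^10 V/(m·s)

By continuity, I_d in the gap equals the 11.7 mA flowing in the wire.
Inverting I_d = ε₀ A dE/dt gives dE/dt = 0.0117 / (8.85×10^-12 · 0.02233) = 5.92×10^10 V/(m·s).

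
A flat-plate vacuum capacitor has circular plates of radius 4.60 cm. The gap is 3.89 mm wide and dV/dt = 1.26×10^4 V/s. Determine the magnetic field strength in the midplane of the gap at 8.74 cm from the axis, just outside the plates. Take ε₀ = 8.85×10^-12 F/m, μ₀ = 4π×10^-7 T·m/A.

4.36×10^-13 T

With E = V/d, dE/dt = 3.239×10^6 V/(m·s) and πR² = 6.648×10^-3 m², giving I_d = ε₀ πR² dE/dt = 1.906×10^-7 A.
With r > R the enclosed displacement current is the full I_d; B = μ₀ I_d / (2πr) = 4.36×10^-13 T.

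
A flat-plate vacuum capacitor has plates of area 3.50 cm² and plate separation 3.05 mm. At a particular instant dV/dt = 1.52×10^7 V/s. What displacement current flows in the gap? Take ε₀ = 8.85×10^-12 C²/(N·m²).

1.54×10^-5 A

E = V/d so dE/dt = (dV/dt)/d = 4.984×10^9 V/(m·s), and I_d = ε₀ A dE/dt = (8.85×10^-12)(3.50×10^-4)(4.984×10^9) = 1.54×10^-5 A.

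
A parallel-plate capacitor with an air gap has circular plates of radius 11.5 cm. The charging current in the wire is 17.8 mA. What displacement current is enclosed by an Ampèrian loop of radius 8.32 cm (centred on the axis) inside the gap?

9.32×10^-3 A

Between the plates the displacement current equals the wire current: I_d = 17.8 mA = 0.0178 A.
The field is uniform, so I_d,enc = I_d (r/R)² = (0.0178)(8.32/11.5)² = 9.32×10^-3 A.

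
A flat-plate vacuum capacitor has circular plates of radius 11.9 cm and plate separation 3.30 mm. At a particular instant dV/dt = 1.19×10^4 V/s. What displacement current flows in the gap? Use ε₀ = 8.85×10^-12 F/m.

1.42×10^-6 A

E = V/d so dE/dt = (dV/dt)/d = 3.606×10^6 V/(m·s), and I_d = ε₀ A dE/dt = (8.85×10^-12)(0.04449)(3.606×10^6) = 1.42×10^-6 A.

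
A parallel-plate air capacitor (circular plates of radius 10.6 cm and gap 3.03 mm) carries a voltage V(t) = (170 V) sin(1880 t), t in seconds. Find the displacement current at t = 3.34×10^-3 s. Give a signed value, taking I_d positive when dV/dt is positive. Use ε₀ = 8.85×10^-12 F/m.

dE/dt = (V₀ω/d)·cos(ωt) with ωt = 6.2792 rad: (170)(1880)(1.000)/(3.03×10^-3) = 1.055×10^8 V/(m·s).
I_d = ε₀ A dE/dt = (8.85×10^-12)(0.03530)(1.055×10^8) = 3.30×10^-5 A.

3.30×10^-5 A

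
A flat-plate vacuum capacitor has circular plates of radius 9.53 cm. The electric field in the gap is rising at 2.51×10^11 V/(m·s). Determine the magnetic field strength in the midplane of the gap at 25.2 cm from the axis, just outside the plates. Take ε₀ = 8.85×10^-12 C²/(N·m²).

I_d = ε₀ dΦ_E/dt = ε₀ πR² (dE/dt) = (8.85×10^-12)(0.02853)(2.51×10^11) = 0.06338 A through the full plate area.
Outside the plates the loop encloses all of I_d, so B·2πr = μ₀ I_d and B = 5.03×10^-8 T.

5.03×10^-8 T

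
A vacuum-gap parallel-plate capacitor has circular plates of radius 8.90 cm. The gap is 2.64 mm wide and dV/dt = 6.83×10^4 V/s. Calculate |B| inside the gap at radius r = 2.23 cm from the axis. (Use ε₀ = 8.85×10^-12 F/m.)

With E = V/d, dE/dt = 2.587×10^7 V/(m·s) and πR² = 0.02488 m², giving I_d = ε₀ πR² dE/dt = 5.696×10^-6 A.
∮B·dl = μ₀ I_d,enc with I_d,enc = I_d r²/R² = 3.576×10^-7 A; so B = μ₀ I_d,enc/(2πr) = 3.21×10^-12 T.

3.21×10^-12 T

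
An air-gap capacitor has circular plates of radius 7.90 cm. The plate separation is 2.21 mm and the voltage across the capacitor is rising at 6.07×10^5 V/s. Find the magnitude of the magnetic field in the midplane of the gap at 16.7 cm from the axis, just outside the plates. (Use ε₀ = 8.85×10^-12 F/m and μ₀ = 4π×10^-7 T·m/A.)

5.71×10^-11 T

With E = V/d, dE/dt = 2.747×10^8 V/(m·s) and πR² = 0.01961 m², giving I_d = ε₀ πR² dE/dt = 4.767×10^-5 A.
Outside the plates the loop encloses all of I_d, so B·2πr = μ₀ I_d and B = 5.71×10^-11 T.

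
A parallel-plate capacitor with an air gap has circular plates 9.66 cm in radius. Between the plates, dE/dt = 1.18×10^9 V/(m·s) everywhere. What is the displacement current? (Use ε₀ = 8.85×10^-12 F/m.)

The displacement current is ε₀ times dΦ_E/dt = ε₀ A dE/dt = (8.85×10^-12)(0.02932)(1.18×10^9) = 3.06×10^-4 A.

3.06×10^-4 A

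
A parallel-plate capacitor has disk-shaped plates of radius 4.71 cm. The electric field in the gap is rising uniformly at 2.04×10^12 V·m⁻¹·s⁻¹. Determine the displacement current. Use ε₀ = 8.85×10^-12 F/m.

I_d = ε₀ A (dE/dt) = (8.85×10^-12)(6.969×10^-3 m²)(2.04×10^12) = 0.126 A.

0.126 A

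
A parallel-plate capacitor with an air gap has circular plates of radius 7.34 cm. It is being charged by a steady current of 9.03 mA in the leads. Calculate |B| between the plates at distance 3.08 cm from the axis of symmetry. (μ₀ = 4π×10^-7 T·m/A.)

1.03×10^-8 T

Between the plates the displacement current equals the wire current: I_d = 9.03 mA = 9.03×10^-3 A.
∮B·dl = μ₀ I_d,enc with I_d,enc = I_d r²/R² = 1.590×10^-3 A; so B = μ₀ I_d,enc/(2πr) = 1.03×10^-8 T.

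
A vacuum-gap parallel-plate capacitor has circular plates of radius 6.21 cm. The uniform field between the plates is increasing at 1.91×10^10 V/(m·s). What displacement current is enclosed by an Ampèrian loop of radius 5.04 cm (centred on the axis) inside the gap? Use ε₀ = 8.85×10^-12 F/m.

1.35×10^-3 A

I_d = ε₀ dΦ_E/dt = ε₀ πR² (dE/dt) = (8.85×10^-12)(0.01212)(1.91×10^10) = 2.049×10^-3 A through the full plate area.
Since J_d is uniform, the enclosed fraction is (r/R)² = 0.6587, giving I_d,enc = 1.35×10^-3 A.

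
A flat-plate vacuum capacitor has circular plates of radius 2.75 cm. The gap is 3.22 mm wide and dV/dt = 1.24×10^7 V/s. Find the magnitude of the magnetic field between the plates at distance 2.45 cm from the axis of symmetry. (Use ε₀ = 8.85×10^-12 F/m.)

5.25×10^-10 T

I_d = C dV/dt with C = ε₀πR²/d = 6.530×10^-12 F, so I_d = (6.530×10^-12)(1.24×10^7) = 8.097×10^-5 A.
An Ampèrian loop of radius r encloses a fraction (r/R)² of I_d. Then B·2πr = μ₀ I_d (r/R)², giving B = μ₀ I_d r/(2πR²) = 5.25×10^-10 T.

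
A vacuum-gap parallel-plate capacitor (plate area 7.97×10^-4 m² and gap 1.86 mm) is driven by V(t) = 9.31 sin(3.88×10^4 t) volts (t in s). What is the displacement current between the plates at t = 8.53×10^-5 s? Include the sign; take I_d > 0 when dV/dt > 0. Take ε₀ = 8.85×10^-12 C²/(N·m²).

-1.35×10^-6 A

dV/dt = (9.31)(3.88×10^4)·cos(3.30964) = -3.561×10^5 V/s.
I_d = C dV/dt with C = ε₀A/d = (8.85×10^-12)(7.97×10^-4)/(1.86×10^-3) = 3.792×10^-12 F, so I_d = (3.792×10^-12)(-3.561×10^5) = -1.35×10^-6 A.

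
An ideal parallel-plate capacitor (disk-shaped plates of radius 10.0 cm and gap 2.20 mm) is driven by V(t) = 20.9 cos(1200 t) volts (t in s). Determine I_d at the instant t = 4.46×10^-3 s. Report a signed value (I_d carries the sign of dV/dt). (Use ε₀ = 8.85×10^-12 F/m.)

dE/dt = (V₀ω/d)·−sin(ωt) with ωt = 5.352 rad: (20.9)(1200)(0.8023)/(2.20×10^-3) = 9.146×10^6 V/(m·s).
I_d = ε₀ A dE/dt = (8.85×10^-12)(0.03142)(9.146×10^6) = 2.54×10^-6 A.

2.54×10^-6 A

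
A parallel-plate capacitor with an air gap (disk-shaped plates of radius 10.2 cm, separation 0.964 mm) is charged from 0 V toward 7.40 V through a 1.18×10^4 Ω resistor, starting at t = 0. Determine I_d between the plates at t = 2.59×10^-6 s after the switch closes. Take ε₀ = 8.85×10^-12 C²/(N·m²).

3.02×10^-4 A

With C = ε₀A/d = (8.85×10^-12)(0.03269)/(9.64×10^-4) = 3.001×10^-10 F, the time constant is τ = RC = 3.541×10^-6 s, so t/τ = 0.7314 and e^(−t/τ) = 0.4812.
I_d = I_cond = (V₀/R) e^(−t/τ) = (6.271×10^-4)(0.4812) = 3.02×10^-4 A.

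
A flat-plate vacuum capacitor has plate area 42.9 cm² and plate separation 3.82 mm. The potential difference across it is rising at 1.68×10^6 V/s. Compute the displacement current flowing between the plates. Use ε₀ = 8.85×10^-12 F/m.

1.67×10^-5 A

The displacement current equals the charging current C dV/dt. With C = ε₀A/d = (8.85×10^-12)(4.29×10^-3)/(3.82×10^-3) = 9.939×10^-12 F, I_d = (9.939×10^-12)(1.68×10^6) = 1.67×10^-5 A.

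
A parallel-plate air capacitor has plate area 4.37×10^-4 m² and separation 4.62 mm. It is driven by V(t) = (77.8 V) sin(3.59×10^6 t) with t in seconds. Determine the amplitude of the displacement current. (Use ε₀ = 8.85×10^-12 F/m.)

2.34×10^-4 A

C = ε₀A/d = (8.85×10^-12)(4.37×10^-4)/(4.62×10^-3) = 8.371×10^-13 F; ω = 3.59×10^6 rad/s.
I_d = C dV/dt, so |I_d|_max = C V₀ ω = (8.371×10^-13)(77.8)(3.59×10^6) = 2.34×10^-4 A.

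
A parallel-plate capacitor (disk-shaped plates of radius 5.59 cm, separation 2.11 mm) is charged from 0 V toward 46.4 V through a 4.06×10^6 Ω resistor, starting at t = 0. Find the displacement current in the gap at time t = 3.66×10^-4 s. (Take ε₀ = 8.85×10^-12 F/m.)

1.28×10^-6 A

C = ε₀A/d = (8.85×10^-12)(9.817×10^-3)/(2.11×10^-3) = 4.118×10^-11 F, so τ = RC = 1.672×10^-4 s.
The conduction current is I(t) = (V₀/R) e^(−t/τ), and the displacement current between the plates equals it.
t/τ = 2.189; I_d = (46.4/4.06×10^6) · e^(−2.189) = (1.143×10^-5)(0.1120) = 1.28×10^-6 A.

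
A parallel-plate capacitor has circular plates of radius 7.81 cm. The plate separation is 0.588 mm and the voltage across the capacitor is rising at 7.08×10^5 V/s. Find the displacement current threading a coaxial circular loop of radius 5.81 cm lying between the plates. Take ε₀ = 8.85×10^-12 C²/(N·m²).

With E = V/d, dE/dt = 1.204×10^9 V/(m·s) and πR² = 0.01916 m², giving I_d = ε₀ πR² dE/dt = 2.042×10^-4 A.
Through an area πr² the displacement current is I_d·(πr²/πR²) = I_d (r/R)² = 1.13×10^-4 A.

1.13×10^-4 A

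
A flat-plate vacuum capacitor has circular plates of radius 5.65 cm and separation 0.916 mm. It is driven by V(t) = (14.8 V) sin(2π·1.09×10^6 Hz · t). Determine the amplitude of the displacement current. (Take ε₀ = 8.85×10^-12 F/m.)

C = ε₀A/d = (8.85×10^-12)(0.01003)/(9.16×10^-4) = 9.691×10^-11 F; ω = 2πf = 6.849×10^6 rad/s.
I_d = C dV/dt, so |I_d|_max = C V₀ ω = (9.691×10^-11)(14.8)(6.849×10^6) = 9.82×10^-3 A.

9.82×10^-3 A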